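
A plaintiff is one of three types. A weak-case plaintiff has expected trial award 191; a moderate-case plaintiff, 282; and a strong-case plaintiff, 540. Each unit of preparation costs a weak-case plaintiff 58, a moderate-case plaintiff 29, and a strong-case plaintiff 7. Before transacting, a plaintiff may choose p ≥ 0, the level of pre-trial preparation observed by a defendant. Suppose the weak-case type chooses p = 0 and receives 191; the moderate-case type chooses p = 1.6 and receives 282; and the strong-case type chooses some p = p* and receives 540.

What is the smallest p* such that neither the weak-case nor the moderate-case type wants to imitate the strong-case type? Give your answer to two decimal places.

Weak-case type (on-path payoff 191) won't mimic when 191 ≥ 540 − 58·p*, i.e. p* ≥ 6.02.
Moderate-case type (on-path payoff 282 − 29×1.6 = 235.6) won't mimic when 235.6 ≥ 540 − 29·p*, i.e. p* ≥ 10.50.
Both must hold, so p* = max(6.02, 10.50) = 10.50. The moderate-case type's constraint binds.

10.50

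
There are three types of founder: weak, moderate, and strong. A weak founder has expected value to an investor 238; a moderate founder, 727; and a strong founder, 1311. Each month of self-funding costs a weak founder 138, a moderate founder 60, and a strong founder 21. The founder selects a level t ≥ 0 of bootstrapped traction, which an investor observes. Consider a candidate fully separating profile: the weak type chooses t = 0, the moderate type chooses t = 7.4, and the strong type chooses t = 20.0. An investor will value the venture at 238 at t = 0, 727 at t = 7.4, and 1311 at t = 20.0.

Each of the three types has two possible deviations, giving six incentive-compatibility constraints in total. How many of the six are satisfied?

Moderate (own payoff 727 − 60×7.4 = 283): to t=0 gives 238 → no gain ✓; to t=20.0 gives 1311 − 60×20.0 = 111 → no gain ✓.
Strong (own payoff 1311 − 21×20.0 = 891): to t=0 gives 238 → no gain ✓; to t=7.4 gives 727 − 21×7.4 = 571.6 → no gain ✓.
Weak (own payoff 238): to t=7.4 gives 727 − 138×7.4 = -294.2 → no gain ✓; to t=20.0 gives 1311 − 138×20.0 = -1449 → no gain ✓.
6 of the 6 constraints hold; this profile is a separating equilibrium.

6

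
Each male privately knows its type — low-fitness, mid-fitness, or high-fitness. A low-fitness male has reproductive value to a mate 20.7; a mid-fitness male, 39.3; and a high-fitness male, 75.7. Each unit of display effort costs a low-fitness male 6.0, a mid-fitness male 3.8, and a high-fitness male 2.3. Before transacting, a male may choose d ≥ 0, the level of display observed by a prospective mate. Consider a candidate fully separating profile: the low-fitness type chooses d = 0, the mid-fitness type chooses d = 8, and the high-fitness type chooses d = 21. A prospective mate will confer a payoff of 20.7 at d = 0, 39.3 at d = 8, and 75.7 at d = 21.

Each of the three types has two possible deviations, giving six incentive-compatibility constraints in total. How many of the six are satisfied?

High-fitness (own payoff 75.7 − 2.3×21 = 27.4): to d=0 gives 20.7 → no gain ✓; to d=8 gives 39.3 − 2.3×8 = 20.9 → no gain ✓.
Low-fitness (own payoff 20.7): to d=8 gives 39.3 − 6.0×8 = -8.7 → no gain ✓; to d=21 gives 75.7 − 6.0×21 = -50.3 → no gain ✓.
Mid-fitness (own payoff 39.3 − 3.8×8 = 8.9): to d=0 gives 20.7 → profitable ✗; to d=21 gives 75.7 − 3.8×21 = -4.1 → no gain ✓.
5 of the 6 constraints hold; not an equilibrium.

5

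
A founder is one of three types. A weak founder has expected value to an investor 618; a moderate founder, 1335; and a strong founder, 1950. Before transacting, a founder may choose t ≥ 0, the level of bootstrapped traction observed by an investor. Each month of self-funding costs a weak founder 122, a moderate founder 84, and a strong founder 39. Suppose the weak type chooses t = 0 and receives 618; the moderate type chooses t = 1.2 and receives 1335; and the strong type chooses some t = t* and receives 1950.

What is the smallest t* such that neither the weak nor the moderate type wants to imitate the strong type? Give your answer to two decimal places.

10.92

Weak type (on-path payoff 618) won't mimic when 618 ≥ 1950 − 122·t*, i.e. t* ≥ 10.92.
Moderate type (on-path payoff 1335 − 84×1.2 = 1234.2) won't mimic when 1234.2 ≥ 1950 − 84·t*, i.e. t* ≥ 8.52.
Both must hold, so t* = max(10.92, 8.52) = 10.92. The weak type's constraint binds.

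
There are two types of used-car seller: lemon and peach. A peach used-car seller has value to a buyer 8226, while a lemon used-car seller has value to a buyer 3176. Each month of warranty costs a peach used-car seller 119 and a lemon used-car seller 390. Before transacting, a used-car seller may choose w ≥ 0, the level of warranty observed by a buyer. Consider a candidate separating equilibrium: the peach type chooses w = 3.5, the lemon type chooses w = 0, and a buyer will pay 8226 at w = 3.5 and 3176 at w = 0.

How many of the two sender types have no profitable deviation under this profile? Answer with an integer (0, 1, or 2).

1

Peach type: signal → 8226 − 119 × 3.5 = 7809.5; deviate to 0 → 3176. IC holds (7809.5 ≥ 3176).
Lemon type: stay at 0 → 3176; mimic → 8226 − 390 × 3.5 = 6861. IC fails (3176 < 6861).
1 of 2 constraints hold, so this profile is not an equilibrium.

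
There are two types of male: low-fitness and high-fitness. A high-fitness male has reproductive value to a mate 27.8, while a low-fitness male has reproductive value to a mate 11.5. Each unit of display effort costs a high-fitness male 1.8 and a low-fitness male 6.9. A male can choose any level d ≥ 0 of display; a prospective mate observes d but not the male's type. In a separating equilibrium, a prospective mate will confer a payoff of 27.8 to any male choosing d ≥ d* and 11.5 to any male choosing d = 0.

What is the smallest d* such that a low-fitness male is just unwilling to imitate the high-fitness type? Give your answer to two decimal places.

A low-fitness male choosing d = 0 receives 11.5.
Imitating at d* instead would pay 27.8 at cost 6.9·d*, netting 27.8 − 6.9·d*.
Indifference: 11.5 = 27.8 − 6.9·d*, so d* = (27.8 − 11.5) / 6.9 ≈ 2.36.
At d* the low-fitness type's incentive constraint just binds; the high-fitness type strictly prefers d* since its per-unit cost is lower.

2.36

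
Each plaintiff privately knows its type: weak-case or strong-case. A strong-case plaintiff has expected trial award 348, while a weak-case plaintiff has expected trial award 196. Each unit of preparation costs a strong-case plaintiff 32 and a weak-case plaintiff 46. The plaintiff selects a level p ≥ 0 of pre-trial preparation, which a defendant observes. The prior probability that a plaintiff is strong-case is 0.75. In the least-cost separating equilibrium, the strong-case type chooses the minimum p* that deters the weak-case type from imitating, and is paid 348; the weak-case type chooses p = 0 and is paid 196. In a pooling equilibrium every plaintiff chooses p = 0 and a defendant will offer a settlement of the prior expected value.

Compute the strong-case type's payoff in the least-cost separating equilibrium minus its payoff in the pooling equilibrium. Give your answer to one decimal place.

Least-cost separating signal: p* solves 196 = 348 − 46·p*, so p* = (348 − 196)/46 ≈ 3.3043.
Strong-case type's separating payoff: 348 − 32 × p* = 348 − 32 × (348 − 196)/46 = 348 − 4864/46 ≈ 242.261.
Pooling payoff: 0.75 × 348 + 0.25 × 196 = 310.
Difference: 242.261 − 310 = -67.739, i.e. -67.7 to one decimal place.
The strong-case type would prefer the pooling outcome.

-67.7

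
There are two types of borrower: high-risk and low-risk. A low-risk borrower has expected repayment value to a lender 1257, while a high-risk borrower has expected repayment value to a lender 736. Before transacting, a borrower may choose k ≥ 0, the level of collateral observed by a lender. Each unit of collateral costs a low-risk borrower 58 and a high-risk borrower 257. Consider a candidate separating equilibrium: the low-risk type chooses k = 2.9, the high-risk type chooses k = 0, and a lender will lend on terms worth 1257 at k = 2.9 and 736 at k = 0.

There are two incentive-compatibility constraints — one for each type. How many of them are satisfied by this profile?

High-risk type: stay at 0 → 736; mimic → 1257 − 257 × 2.9 = 511.7. IC holds (736 ≥ 511.7).
Low-risk type: signal → 1257 − 58 × 2.9 = 1088.8; deviate to 0 → 736. IC holds (1088.8 ≥ 736).
2 of 2 constraints hold, so this is a separating equilibrium.

2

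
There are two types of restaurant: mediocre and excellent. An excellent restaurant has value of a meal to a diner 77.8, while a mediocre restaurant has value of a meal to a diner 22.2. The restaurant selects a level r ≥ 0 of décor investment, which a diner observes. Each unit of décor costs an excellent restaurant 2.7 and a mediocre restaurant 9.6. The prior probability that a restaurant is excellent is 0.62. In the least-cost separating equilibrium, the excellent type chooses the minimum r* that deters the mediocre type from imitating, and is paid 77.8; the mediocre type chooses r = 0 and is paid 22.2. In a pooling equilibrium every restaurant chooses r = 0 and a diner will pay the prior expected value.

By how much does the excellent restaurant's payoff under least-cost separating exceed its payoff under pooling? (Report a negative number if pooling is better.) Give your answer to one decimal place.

Least-cost separating signal: r* solves 22.2 = 77.8 − 9.6·r*, so r* = (77.8 − 22.2)/9.6 ≈ 5.7917.
Excellent type's separating payoff: 77.8 − 2.7 × r* = 77.8 − 2.7 × (77.8 − 22.2)/9.6 = 77.8 − 150.12/9.6 ≈ 62.163.
Pooling payoff: 0.62 × 77.8 + 0.38 × 22.2 = 56.672.
Difference: 62.163 − 56.672 = 5.491, i.e. 5.5 to one decimal place.
The excellent type prefers to separate.

5.5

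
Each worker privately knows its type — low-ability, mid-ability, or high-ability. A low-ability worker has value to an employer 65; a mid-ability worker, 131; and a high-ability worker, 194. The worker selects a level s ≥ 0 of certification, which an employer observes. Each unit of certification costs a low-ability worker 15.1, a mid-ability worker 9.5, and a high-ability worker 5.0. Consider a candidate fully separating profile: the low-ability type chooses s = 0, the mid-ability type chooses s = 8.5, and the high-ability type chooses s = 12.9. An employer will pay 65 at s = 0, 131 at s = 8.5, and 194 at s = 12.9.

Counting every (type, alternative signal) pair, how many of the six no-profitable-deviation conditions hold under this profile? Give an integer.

4

High-ability (own payoff 194 − 5.0×12.9 = 129.5): to s=0 gives 65 → no gain ✓; to s=8.5 gives 131 − 5.0×8.5 = 88.5 → no gain ✓.
Mid-ability (own payoff 131 − 9.5×8.5 = 50.25): to s=0 gives 65 → profitable ✗; to s=12.9 gives 194 − 9.5×12.9 = 71.45 → profitable ✗.
Low-ability (own payoff 65): to s=8.5 gives 131 − 15.1×8.5 = 2.65 → no gain ✓; to s=12.9 gives 194 − 15.1×12.9 = -0.79 → no gain ✓.
4 of the 6 constraints hold; not an equilibrium.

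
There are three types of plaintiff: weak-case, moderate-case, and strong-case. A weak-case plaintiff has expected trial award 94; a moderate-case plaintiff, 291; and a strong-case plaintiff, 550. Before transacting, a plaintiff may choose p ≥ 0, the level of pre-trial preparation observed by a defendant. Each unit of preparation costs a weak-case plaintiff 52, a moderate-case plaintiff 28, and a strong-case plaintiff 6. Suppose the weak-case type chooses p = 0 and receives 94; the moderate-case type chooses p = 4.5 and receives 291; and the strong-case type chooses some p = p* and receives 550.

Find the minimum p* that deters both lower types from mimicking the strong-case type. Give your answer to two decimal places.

Weak-case type (on-path payoff 94) won't mimic when 94 ≥ 550 − 52·p*, i.e. p* ≥ 8.77.
Moderate-case type (on-path payoff 291 − 28×4.5 = 165) won't mimic when 165 ≥ 550 − 28·p*, i.e. p* ≥ 13.75.
Both must hold, so p* = max(8.77, 13.75) = 13.75. The moderate-case type's constraint binds.

13.75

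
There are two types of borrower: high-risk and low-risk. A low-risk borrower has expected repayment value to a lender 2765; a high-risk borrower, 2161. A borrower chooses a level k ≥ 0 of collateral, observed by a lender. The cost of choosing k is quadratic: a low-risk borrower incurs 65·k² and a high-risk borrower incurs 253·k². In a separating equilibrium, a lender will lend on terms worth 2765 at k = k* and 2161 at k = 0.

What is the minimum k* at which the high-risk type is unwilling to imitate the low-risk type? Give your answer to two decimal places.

1.55

The high-risk type at k = 0 receives 2161; imitating at k* yields 2765 − 253·k*².
Indifference: 2161 = 2765 − 253·k*², so k*² = (2765 − 2161) / 253 ≈ 2.3874.
k* = √2.3874 ≈ 1.55.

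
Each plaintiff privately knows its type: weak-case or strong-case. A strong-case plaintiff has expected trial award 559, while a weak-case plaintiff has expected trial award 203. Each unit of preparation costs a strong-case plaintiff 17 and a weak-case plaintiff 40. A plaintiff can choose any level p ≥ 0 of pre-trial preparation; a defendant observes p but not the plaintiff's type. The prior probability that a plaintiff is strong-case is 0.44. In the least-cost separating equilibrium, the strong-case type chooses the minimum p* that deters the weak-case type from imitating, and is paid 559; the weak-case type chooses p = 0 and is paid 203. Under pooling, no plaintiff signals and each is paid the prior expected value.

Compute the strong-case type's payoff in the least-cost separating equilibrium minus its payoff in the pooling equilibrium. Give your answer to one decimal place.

48.1

Least-cost separating signal: p* solves 203 = 559 − 40·p*, so p* = (559 − 203)/40 = 8.9.
Strong-case type's separating payoff: 559 − 17 × p* = 559 − 17 × (559 − 203)/40 = 559 − 6052/40 = 407.7.
Pooling payoff: 0.44 × 559 + 0.56 × 203 = 359.64.
Difference: 407.7 − 359.64 = 48.06, i.e. 48.1 to one decimal place.
The strong-case type prefers to separate.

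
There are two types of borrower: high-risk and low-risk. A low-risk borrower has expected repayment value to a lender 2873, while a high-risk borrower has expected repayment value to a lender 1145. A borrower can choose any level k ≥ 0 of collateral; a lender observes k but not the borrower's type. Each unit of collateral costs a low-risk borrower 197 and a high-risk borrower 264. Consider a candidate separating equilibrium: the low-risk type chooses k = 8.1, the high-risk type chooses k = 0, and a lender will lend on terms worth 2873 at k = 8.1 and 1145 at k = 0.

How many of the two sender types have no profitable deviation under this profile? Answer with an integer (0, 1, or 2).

High-risk type: stay at 0 → 1145; mimic → 2873 − 264 × 8.1 = 734.6. IC holds (1145 ≥ 734.6).
Low-risk type: signal → 2873 − 197 × 8.1 = 1277.3; deviate to 0 → 1145. IC holds (1277.3 ≥ 1145).
2 of 2 constraints hold, so this is a separating equilibrium.

2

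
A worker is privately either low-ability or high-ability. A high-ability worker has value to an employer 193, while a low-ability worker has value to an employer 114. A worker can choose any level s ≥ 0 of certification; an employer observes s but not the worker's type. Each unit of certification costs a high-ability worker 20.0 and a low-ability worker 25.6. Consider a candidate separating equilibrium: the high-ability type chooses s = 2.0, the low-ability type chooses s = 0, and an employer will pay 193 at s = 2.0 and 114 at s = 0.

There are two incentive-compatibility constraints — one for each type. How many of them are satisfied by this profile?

1

Low-ability type: stay at 0 → 114; mimic → 193 − 25.6 × 2.0 = 141.8. IC fails (114 < 141.8).
High-ability type: signal → 193 − 20.0 × 2.0 = 153; deviate to 0 → 114. IC holds (153 ≥ 114).
1 of 2 constraints hold, so this profile is not an equilibrium.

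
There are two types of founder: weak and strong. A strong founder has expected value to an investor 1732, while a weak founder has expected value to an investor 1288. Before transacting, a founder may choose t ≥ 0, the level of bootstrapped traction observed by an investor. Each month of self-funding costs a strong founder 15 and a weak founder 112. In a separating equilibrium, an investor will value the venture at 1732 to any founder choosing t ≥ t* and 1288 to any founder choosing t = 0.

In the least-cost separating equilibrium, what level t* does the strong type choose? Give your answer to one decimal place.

A weak founder choosing t = 0 receives 1288.
Imitating at t* instead would pay 1732 at cost 112·t*, netting 1732 − 112·t*.
Indifference: 1288 = 1732 − 112·t*, so t* = (1732 − 1288) / 112 ≈ 4.0.
At t* the weak type's incentive constraint just binds; the strong type strictly prefers t* since its per-unit cost is lower.

4.0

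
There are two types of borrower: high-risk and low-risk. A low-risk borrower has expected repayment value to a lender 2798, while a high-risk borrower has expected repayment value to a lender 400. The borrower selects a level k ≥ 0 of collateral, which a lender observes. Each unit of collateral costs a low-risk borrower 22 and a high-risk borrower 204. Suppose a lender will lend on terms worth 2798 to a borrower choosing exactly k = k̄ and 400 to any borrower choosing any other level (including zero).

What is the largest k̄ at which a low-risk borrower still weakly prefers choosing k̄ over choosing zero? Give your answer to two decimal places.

Choosing k̄ yields the low-risk type 2798 − 22·k̄; choosing zero yields 400.
The low-risk type is indifferent at 2798 − 22·k̄ = 400, i.e. k̄ = (2798 − 400) / 22 = 109.00.
For any k̄ above 109.00 the low-risk type would rather pool at zero, so separation collapses.

109.00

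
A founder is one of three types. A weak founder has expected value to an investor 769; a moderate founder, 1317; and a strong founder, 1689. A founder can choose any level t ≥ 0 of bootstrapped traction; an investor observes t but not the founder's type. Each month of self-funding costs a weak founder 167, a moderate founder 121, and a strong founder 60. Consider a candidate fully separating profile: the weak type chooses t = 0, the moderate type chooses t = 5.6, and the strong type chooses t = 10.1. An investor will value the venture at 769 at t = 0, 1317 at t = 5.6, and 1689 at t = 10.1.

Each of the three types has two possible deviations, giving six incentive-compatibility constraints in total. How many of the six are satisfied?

Weak (own payoff 769): to t=5.6 gives 1317 − 167×5.6 = 381.8 → no gain ✓; to t=10.1 gives 1689 − 167×10.1 = 2.3 → no gain ✓.
Moderate (own payoff 1317 − 121×5.6 = 639.4): to t=0 gives 769 → profitable ✗; to t=10.1 gives 1689 − 121×10.1 = 466.9 → no gain ✓.
Strong (own payoff 1689 − 60×10.1 = 1083): to t=0 gives 769 → no gain ✓; to t=5.6 gives 1317 − 60×5.6 = 981 → no gain ✓.
5 of the 6 constraints hold; not an equilibrium.

5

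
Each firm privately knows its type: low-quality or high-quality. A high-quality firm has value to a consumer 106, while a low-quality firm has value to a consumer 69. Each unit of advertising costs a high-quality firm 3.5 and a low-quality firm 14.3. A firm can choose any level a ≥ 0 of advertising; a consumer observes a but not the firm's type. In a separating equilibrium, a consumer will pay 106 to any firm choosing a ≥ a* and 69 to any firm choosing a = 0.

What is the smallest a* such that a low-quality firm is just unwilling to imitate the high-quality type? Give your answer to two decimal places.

2.59

A low-quality firm choosing a = 0 receives 69.
Imitating at a* instead would pay 106 at cost 14.3·a*, netting 106 − 14.3·a*.
Indifference: 69 = 106 − 14.3·a*, so a* = (106 − 69) / 14.3 ≈ 2.59.
At a* the low-quality type's incentive constraint just binds; the high-quality type strictly prefers a* since its per-unit cost is lower.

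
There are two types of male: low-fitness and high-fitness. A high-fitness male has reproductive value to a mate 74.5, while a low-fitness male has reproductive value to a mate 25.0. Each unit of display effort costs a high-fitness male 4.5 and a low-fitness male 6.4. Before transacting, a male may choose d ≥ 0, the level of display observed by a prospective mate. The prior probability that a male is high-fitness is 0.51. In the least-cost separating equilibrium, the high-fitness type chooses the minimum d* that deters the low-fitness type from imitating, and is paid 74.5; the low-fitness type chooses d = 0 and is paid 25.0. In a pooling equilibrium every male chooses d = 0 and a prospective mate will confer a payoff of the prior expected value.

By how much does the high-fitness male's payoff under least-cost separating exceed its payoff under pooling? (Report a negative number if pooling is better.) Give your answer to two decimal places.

-10.55

Least-cost separating signal: d* solves 25.0 = 74.5 − 6.4·d*, so d* = (74.5 − 25.0)/6.4 ≈ 7.7344.
High-fitness type's separating payoff: 74.5 − 4.5 × d* = 74.5 − 4.5 × (74.5 − 25.0)/6.4 = 74.5 − 222.75/6.4 ≈ 39.6953.
Pooling payoff: 0.51 × 74.5 + 0.49 × 25.0 = 50.245.
Difference: 39.6953 − 50.245 = -10.5497, i.e. -10.55 to two decimal places.
The high-fitness type would prefer the pooling outcome.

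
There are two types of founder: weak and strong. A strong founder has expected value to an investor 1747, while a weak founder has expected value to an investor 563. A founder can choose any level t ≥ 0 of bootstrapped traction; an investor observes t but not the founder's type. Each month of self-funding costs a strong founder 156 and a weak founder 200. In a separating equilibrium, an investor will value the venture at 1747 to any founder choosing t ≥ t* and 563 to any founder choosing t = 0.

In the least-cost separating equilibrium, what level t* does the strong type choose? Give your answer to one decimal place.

5.9

A weak founder choosing t = 0 receives 563.
Imitating at t* instead would pay 1747 at cost 200·t*, netting 1747 − 200·t*.
Indifference: 563 = 1747 − 200·t*, so t* = (1747 − 563) / 200 ≈ 5.9.
At t* the weak type's incentive constraint just binds; the strong type strictly prefers t* since its per-unit cost is lower.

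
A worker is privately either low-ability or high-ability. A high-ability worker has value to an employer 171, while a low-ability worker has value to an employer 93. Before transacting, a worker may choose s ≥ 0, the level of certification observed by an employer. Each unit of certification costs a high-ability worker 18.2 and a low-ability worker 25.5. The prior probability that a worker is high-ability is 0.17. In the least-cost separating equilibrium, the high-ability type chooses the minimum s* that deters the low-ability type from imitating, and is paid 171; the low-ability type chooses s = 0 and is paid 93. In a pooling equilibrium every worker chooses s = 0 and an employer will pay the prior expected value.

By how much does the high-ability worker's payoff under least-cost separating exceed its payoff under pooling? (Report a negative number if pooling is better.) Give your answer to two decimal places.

9.07

Least-cost separating signal: s* solves 93 = 171 − 25.5·s*, so s* = (171 − 93)/25.5 ≈ 3.0588.
High-ability type's separating payoff: 171 − 18.2 × s* = 171 − 18.2 × (171 − 93)/25.5 = 171 − 1419.6/25.5 ≈ 115.3294.
Pooling payoff: 0.17 × 171 + 0.83 × 93 = 106.26.
Difference: 115.3294 − 106.26 = 9.0694, i.e. 9.07 to two decimal places.
The high-ability type prefers to separate.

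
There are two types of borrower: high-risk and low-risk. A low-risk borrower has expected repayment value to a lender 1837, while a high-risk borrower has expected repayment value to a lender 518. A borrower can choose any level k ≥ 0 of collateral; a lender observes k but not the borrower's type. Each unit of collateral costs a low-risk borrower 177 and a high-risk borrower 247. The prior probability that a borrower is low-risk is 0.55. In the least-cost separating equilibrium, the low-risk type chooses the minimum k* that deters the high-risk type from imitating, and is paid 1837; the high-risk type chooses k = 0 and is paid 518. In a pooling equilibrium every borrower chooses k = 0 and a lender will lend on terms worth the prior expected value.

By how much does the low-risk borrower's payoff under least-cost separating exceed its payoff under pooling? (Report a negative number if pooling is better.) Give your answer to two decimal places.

-351.64

Least-cost separating signal: k* solves 518 = 1837 − 247·k*, so k* = (1837 − 518)/247 ≈ 5.3401.
Low-risk type's separating payoff: 1837 − 177 × k* = 1837 − 177 × (1837 − 518)/247 = 1837 − 233463/247 ≈ 891.8057.
Pooling payoff: 0.55 × 1837 + 0.45 × 518 = 1243.45.
Difference: 891.8057 − 1243.45 = -351.6443, i.e. -351.64 to two decimal places.
The low-risk type would prefer the pooling outcome.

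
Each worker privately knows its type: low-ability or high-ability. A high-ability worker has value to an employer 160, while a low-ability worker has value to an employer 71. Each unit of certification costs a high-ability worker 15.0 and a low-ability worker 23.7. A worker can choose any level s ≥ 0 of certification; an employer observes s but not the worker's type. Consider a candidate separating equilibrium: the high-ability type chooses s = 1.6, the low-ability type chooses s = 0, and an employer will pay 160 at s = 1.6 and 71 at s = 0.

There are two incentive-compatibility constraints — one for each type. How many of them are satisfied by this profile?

1

High-ability type: signal → 160 − 15.0 × 1.6 = 136; deviate to 0 → 71. IC holds (136 ≥ 71).
Low-ability type: stay at 0 → 71; mimic → 160 − 23.7 × 1.6 = 122.08. IC fails (71 < 122.08).
1 of 2 constraints hold, so this profile is not an equilibrium.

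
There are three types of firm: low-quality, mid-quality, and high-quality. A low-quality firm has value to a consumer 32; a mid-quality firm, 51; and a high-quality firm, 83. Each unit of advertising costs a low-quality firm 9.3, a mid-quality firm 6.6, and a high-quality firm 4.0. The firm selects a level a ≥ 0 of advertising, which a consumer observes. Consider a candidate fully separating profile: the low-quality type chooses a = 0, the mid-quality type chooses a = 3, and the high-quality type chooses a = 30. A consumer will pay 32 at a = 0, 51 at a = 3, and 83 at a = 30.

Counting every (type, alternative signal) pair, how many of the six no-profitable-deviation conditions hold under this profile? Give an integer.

3

High-quality (own payoff 83 − 4.0×30 = -37): to a=0 gives 32 → profitable ✗; to a=3 gives 51 − 4.0×3 = 39 → profitable ✗.
Low-quality (own payoff 32): to a=3 gives 51 − 9.3×3 = 23.1 → no gain ✓; to a=30 gives 83 − 9.3×30 = -196 → no gain ✓.
Mid-quality (own payoff 51 − 6.6×3 = 31.2): to a=0 gives 32 → profitable ✗; to a=30 gives 83 − 6.6×30 = -115 → no gain ✓.
3 of the 6 constraints hold; not an equilibrium.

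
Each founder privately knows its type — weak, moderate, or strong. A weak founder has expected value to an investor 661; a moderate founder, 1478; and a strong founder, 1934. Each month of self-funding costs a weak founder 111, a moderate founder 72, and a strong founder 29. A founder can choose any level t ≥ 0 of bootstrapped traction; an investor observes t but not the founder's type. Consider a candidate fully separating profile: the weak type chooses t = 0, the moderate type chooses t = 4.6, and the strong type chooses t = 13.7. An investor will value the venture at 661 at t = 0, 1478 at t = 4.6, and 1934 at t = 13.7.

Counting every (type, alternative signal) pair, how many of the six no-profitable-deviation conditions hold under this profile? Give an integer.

5

Weak (own payoff 661): to t=4.6 gives 1478 − 111×4.6 = 967.4 → profitable ✗; to t=13.7 gives 1934 − 111×13.7 = 413.3 → no gain ✓.
Strong (own payoff 1934 − 29×13.7 = 1536.7): to t=0 gives 661 → no gain ✓; to t=4.6 gives 1478 − 29×4.6 = 1344.6 → no gain ✓.
Moderate (own payoff 1478 − 72×4.6 = 1146.8): to t=0 gives 661 → no gain ✓; to t=13.7 gives 1934 − 72×13.7 = 947.6 → no gain ✓.
5 of the 6 constraints hold; not an equilibrium.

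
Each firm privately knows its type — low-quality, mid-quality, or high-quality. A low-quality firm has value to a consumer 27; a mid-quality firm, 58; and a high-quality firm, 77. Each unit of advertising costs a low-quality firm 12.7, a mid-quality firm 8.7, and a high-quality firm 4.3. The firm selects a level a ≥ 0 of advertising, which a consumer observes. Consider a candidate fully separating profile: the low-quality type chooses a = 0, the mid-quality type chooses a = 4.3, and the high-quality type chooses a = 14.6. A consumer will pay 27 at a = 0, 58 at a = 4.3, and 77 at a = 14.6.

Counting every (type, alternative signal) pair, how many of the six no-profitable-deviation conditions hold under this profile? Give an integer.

High-quality (own payoff 77 − 4.3×14.6 = 14.22): to a=0 gives 27 → profitable ✗; to a=4.3 gives 58 − 4.3×4.3 = 39.51 → profitable ✗.
Low-quality (own payoff 27): to a=4.3 gives 58 − 12.7×4.3 = 3.39 → no gain ✓; to a=14.6 gives 77 − 12.7×14.6 = -108.42 → no gain ✓.
Mid-quality (own payoff 58 − 8.7×4.3 = 20.59): to a=0 gives 27 → profitable ✗; to a=14.6 gives 77 − 8.7×14.6 = -50.02 → no gain ✓.
3 of the 6 constraints hold; not an equilibrium.

3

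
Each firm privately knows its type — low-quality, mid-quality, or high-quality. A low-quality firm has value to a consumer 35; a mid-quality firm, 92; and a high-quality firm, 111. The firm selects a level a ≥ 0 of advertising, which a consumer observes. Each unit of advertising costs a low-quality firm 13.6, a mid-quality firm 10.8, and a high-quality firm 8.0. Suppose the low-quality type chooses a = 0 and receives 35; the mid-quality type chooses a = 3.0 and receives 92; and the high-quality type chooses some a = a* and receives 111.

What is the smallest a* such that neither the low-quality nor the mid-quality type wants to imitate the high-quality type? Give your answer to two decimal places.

5.59

Low-quality type (on-path payoff 35) won't mimic when 35 ≥ 111 − 13.6·a*, i.e. a* ≥ 5.59.
Mid-quality type (on-path payoff 92 − 10.8×3.0 = 59.6) won't mimic when 59.6 ≥ 111 − 10.8·a*, i.e. a* ≥ 4.76.
Both must hold, so a* = max(5.59, 4.76) = 5.59. The low-quality type's constraint binds.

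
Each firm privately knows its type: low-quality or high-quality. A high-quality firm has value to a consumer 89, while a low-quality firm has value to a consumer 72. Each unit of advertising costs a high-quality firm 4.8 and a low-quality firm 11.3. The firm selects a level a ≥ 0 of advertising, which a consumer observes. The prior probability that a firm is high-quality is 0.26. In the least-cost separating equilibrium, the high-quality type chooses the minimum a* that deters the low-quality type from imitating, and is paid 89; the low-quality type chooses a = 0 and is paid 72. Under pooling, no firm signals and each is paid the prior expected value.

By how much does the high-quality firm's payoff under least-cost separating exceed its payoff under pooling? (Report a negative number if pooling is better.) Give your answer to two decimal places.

5.36

Least-cost separating signal: a* solves 72 = 89 − 11.3·a*, so a* = (89 − 72)/11.3 ≈ 1.5044.
High-quality type's separating payoff: 89 − 4.8 × a* = 89 − 4.8 × (89 − 72)/11.3 = 89 − 81.6/11.3 ≈ 81.7788.
Pooling payoff: 0.26 × 89 + 0.74 × 72 = 76.42.
Difference: 81.7788 − 76.42 = 5.3588, i.e. 5.36 to two decimal places.
The high-quality type prefers to separate.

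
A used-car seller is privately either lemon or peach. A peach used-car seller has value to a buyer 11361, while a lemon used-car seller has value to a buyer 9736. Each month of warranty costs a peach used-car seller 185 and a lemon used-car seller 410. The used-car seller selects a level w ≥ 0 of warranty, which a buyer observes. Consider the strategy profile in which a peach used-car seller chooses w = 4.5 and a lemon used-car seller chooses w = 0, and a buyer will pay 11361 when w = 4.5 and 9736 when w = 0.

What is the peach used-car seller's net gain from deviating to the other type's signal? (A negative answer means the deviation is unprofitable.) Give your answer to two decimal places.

-792.50

Playing w = 4.5 the peach used-car seller receives 11361 − 185 × 4.5 = 10528.5.
Deviating to w = 0 yields 9736 instead.
Gain from deviating: 9736 − 10528.5 = -792.50.
The gain is negative, so the peach type's incentive-compatibility constraint is satisfied.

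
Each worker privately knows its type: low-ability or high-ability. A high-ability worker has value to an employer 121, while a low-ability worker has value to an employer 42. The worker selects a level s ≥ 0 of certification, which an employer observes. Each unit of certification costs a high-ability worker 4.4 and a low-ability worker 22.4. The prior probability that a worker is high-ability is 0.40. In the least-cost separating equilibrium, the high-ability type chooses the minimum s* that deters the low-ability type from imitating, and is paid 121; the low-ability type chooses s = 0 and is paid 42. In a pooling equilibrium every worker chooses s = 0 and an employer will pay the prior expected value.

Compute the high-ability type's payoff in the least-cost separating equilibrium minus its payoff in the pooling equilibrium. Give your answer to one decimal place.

31.9

Least-cost separating signal: s* solves 42 = 121 − 22.4·s*, so s* = (121 − 42)/22.4 ≈ 3.5268.
High-ability type's separating payoff: 121 − 4.4 × s* = 121 − 4.4 × (121 − 42)/22.4 = 121 − 347.6/22.4 ≈ 105.482.
Pooling payoff: 0.40 × 121 + 0.60 × 42 = 73.6.
Difference: 105.482 − 73.6 = 31.882, i.e. 31.9 to one decimal place.
The high-ability type prefers to separate.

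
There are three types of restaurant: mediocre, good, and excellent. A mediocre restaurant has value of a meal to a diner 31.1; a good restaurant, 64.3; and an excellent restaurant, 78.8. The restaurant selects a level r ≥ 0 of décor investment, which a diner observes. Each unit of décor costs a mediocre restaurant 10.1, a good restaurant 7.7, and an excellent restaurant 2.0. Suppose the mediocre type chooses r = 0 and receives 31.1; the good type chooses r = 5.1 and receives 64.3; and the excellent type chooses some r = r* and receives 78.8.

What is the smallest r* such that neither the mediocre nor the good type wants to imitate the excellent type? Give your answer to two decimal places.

Mediocre type (on-path payoff 31.1) won't mimic when 31.1 ≥ 78.8 − 10.1·r*, i.e. r* ≥ 4.72.
Good type (on-path payoff 64.3 − 7.7×5.1 = 25.03) won't mimic when 25.03 ≥ 78.8 − 7.7·r*, i.e. r* ≥ 6.98.
Both must hold, so r* = max(4.72, 6.98) = 6.98. The good type's constraint binds.

6.98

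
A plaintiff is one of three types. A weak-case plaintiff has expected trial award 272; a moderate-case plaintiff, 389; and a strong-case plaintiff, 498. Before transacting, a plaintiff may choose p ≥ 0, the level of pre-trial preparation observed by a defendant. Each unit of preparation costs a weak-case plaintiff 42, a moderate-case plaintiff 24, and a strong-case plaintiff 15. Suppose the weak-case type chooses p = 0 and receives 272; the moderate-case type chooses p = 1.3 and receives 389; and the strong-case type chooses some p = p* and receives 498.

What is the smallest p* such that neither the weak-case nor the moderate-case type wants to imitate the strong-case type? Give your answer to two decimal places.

5.84

Moderate-case type (on-path payoff 389 − 24×1.3 = 357.8) won't mimic when 357.8 ≥ 498 − 24·p*, i.e. p* ≥ 5.84.
Weak-case type (on-path payoff 272) won't mimic when 272 ≥ 498 − 42·p*, i.e. p* ≥ 5.38.
Both must hold, so p* = max(5.38, 5.84) = 5.84. The moderate-case type's constraint binds.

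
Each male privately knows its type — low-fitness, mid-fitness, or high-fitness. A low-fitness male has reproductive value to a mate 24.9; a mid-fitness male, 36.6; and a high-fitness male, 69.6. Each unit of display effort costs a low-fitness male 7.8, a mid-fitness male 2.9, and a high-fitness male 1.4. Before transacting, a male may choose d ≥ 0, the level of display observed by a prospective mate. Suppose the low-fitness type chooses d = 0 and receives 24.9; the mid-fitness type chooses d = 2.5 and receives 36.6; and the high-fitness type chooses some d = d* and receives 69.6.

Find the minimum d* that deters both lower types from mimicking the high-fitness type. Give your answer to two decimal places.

Low-fitness type (on-path payoff 24.9) won't mimic when 24.9 ≥ 69.6 − 7.8·d*, i.e. d* ≥ 5.73.
Mid-fitness type (on-path payoff 36.6 − 2.9×2.5 = 29.35) won't mimic when 29.35 ≥ 69.6 − 2.9·d*, i.e. d* ≥ 13.88.
Both must hold, so d* = max(5.73, 13.88) = 13.88. The mid-fitness type's constraint binds.

13.88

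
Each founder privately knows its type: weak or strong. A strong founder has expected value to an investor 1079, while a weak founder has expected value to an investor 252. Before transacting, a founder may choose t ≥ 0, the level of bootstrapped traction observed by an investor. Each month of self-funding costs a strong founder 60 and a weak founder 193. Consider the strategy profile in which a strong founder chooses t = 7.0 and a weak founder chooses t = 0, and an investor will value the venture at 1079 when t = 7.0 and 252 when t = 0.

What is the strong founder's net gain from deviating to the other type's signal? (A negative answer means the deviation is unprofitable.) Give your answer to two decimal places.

-407.00

Playing t = 7.0 the strong founder receives 1079 − 60 × 7.0 = 659.
Deviating to t = 0 yields 252 instead.
Gain from deviating: 252 − 659 = -407.00.
The gain is negative, so the strong type's incentive-compatibility constraint is satisfied.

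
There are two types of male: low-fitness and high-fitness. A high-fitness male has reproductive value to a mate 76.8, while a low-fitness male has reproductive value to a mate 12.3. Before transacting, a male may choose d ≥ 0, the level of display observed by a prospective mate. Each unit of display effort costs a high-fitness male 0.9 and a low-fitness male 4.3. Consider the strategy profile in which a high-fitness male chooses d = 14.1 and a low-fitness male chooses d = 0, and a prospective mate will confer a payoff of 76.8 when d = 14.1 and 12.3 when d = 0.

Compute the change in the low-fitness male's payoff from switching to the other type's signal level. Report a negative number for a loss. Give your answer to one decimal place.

3.9

Playing d = 0 the low-fitness male receives 12.3.
Deviating to d = 14.1 brings payment 76.8 at cost 4.3 × 14.1 = 60.63, netting 16.17.
Gain from deviating: 16.17 − 12.3 = 3.87, i.e. 3.9 to one decimal place.
The gain is positive, so the low-fitness type's incentive-compatibility constraint is violated — this profile is not a separating equilibrium.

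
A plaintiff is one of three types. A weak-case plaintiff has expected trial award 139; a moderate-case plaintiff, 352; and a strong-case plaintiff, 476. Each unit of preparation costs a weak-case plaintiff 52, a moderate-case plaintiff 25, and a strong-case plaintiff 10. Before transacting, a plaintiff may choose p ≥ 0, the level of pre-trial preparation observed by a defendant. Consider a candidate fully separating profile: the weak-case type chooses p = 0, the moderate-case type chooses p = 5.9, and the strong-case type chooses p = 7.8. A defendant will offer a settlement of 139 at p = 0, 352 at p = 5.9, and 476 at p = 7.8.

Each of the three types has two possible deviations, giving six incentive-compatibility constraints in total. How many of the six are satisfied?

Weak-case (own payoff 139): to p=5.9 gives 352 − 52×5.9 = 45.2 → no gain ✓; to p=7.8 gives 476 − 52×7.8 = 70.4 → no gain ✓.
Strong-case (own payoff 476 − 10×7.8 = 398): to p=0 gives 139 → no gain ✓; to p=5.9 gives 352 − 10×5.9 = 293 → no gain ✓.
Moderate-case (own payoff 352 − 25×5.9 = 204.5): to p=0 gives 139 → no gain ✓; to p=7.8 gives 476 − 25×7.8 = 281 → profitable ✗.
5 of the 6 constraints hold; not an equilibrium.

5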